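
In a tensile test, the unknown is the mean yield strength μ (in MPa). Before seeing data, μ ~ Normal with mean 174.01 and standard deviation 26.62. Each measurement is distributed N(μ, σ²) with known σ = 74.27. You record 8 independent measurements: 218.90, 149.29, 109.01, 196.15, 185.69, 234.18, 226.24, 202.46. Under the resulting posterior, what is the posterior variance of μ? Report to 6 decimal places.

For Normal data with known variance σ², a Normal(μ₀, σ₀²) prior on μ is conjugate. Posterior precision = 1/σ₀² + n/σ²; posterior mean is the precision-weighted average of μ₀ and x̄.
σ₀² = 26.62² = 708.6244, σ² = 74.27² = 5516.0329; σ² + n·σ₀² = 5516.0329 + 8·708.6244 = 11185.0281.
Posterior precision = 1/σ₀² + n/σ² = 1/708.6244 + 8/5516.0329 = (σ² + n·σ₀²)/(σ₀²σ²) = 11185.0281/(708.6244·5516.0329); posterior variance σₙ² = σ₀²σ²/(σ² + n·σ₀²) = 708.6244·5516.0329/11185.0281 = 349.466758.

349.466758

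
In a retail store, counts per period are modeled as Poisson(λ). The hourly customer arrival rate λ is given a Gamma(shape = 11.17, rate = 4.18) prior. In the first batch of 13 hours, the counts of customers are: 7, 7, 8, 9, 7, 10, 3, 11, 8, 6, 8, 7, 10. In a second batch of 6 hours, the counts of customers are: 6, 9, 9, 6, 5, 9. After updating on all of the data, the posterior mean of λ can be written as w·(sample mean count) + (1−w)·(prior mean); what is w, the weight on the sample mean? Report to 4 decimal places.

With a Gamma(shape α, rate β) prior, the Poisson likelihood is conjugate: the posterior is Gamma(α + ΣXᵢ, β + n).
Total number of hours: n = 13 + 6 = 19.
Posterior mean = (α₀+S)/(β₀+n) = [n/(β₀+n)]·(S/n) + [β₀/(β₀+n)]·(α₀/β₀), so only n and β₀ enter the weight.
Weight on data w = n/(β₀+n) = 19/(4.18+19) = 19/23.18 = 0.8197.

0.8197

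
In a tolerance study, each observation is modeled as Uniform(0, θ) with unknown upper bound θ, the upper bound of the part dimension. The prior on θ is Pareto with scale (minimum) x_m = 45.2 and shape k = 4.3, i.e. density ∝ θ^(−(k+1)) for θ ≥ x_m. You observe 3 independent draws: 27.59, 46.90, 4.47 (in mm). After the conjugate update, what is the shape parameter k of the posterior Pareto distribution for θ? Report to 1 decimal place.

7.3

A Pareto(scale x_m, shape k) prior on the upper bound θ of Uniform(0, θ) is conjugate: posterior is Pareto(max(x_m, max xᵢ), k + n).
Sample maximum = 46.90; prior scale x_m = 45.2 → posterior scale = max = 46.90.
Posterior shape = 4.3 + 3 = 7.3.
Posterior shape k = 7.3.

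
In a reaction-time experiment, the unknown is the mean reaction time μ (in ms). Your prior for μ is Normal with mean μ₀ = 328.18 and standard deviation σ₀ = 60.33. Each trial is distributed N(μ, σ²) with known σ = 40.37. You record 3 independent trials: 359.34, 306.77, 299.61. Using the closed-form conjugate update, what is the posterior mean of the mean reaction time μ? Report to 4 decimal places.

For Normal data with known variance σ², a Normal(μ₀, σ₀²) prior on μ is conjugate. Posterior precision = 1/σ₀² + n/σ²; posterior mean is the precision-weighted average of μ₀ and x̄.
Σxᵢ = 359.34 + 306.77 + 299.61 = 965.72, so n·x̄ = 965.72.
σ₀² = 60.33² = 3639.7089, σ² = 40.37² = 1629.7369; σ² + n·σ₀² = 1629.7369 + 3·3639.7089 = 12548.8636.
Posterior mean = (μ₀/σ₀² + n·x̄/σ²)/(1/σ₀² + n/σ²) = (σ²·μ₀ + σ₀²·n·x̄)/(σ² + n·σ₀²) = (1629.7369·328.18 + 3639.7089·965.72)/12548.8636 = 4049786.73475/12548.8636 = 322.7214.

322.7214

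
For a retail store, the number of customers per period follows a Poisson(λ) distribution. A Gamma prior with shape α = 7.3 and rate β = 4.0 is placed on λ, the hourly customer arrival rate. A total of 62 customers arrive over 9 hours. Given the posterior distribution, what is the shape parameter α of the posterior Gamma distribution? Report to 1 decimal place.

With a Gamma(shape α, rate β) prior, the Poisson likelihood is conjugate: the posterior is Gamma(α + ΣXᵢ, β + n).
Posterior: Gamma(α+S, β+n) = Gamma(7.3+62, 4.0+9) = Gamma(69.3, 13.0).
Posterior α = 69.3.

69.3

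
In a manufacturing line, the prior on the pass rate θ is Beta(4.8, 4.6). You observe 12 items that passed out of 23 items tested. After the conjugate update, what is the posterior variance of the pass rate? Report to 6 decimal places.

The Beta prior is conjugate to a Binomial/Bernoulli likelihood; the update adds successes to α and failures to β.
Posterior: Beta(α+k, β+n−k) = Beta(4.8+12, 4.6+11) = Beta(16.8, 15.6).
Var = αβ/((α+β)²(α+β+1)) = 16.8·15.6/(32.4²·33.4) = 0.007475.

0.007475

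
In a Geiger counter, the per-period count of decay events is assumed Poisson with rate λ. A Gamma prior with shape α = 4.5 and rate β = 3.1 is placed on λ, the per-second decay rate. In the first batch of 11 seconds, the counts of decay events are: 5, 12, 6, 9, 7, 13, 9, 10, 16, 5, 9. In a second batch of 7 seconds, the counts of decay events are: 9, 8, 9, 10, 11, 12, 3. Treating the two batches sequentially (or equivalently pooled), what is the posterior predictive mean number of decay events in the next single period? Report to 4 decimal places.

With a Gamma(shape α, rate β) prior, the Poisson likelihood is conjugate: the posterior is Gamma(α + ΣXᵢ, β + n).
Batch 1: sum of counts S = 101 over n = 11 seconds.
After batch 1: Gamma(α+S, β+n) = Gamma(4.5+101, 3.1+11) = Gamma(105.5, 14.1).
Batch 2: sum of counts S = 62 over n = 7 seconds.
After batch 2: Gamma(α+S, β+n) = Gamma(105.5+62, 14.1+7) = Gamma(167.5, 21.1).
The predictive distribution for one future period is NegBinom with mean α/β = 7.9384.

7.9384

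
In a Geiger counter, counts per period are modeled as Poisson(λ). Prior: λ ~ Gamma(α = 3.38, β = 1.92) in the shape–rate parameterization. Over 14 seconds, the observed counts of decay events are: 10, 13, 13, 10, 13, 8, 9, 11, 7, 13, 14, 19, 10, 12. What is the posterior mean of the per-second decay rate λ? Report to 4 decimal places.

With a Gamma(shape α, rate β) prior, the Poisson likelihood is conjugate: the posterior is Gamma(α + ΣXᵢ, β + n).
Sum of counts S = 162 over n = 14 seconds.
Posterior: Gamma(α+S, β+n) = Gamma(3.38+162, 1.92+14) = Gamma(165.38, 15.92).
Posterior mean = α/β = 165.38/15.92 = 10.3882.

10.3882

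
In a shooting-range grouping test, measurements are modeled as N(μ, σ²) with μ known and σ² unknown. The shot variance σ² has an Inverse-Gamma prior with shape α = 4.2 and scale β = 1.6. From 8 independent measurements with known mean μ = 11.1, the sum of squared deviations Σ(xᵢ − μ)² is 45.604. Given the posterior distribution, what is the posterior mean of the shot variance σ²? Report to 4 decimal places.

3.3892

With known mean μ and an Inverse-Gamma(α, β) prior on σ², the Normal likelihood is conjugate: posterior is Inv-Gamma(α + n/2, β + Σ(xᵢ−μ)²/2).
Posterior: Inv-Gamma(4.2 + 8/2, 1.6 + 45.604/2) = Inv-Gamma(8.20, 24.4020).
E[σ²|data] = β/(α−1) = 24.4020/7.20 = 3.3892.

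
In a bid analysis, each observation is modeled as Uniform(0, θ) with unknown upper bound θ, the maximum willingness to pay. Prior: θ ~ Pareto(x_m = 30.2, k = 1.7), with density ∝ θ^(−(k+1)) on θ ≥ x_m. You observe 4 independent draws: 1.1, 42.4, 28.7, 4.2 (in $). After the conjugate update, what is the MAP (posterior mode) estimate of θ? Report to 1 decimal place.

A Pareto(scale x_m, shape k) prior on the upper bound θ of Uniform(0, θ) is conjugate: posterior is Pareto(max(x_m, max xᵢ), k + n).
Sample maximum = 42.4; prior scale x_m = 30.2 → posterior scale = max = 42.4.
Posterior shape = 1.7 + 4 = 5.7.
The Pareto density is decreasing on [x_m, ∞), so the mode is x_m = 42.4.

42.4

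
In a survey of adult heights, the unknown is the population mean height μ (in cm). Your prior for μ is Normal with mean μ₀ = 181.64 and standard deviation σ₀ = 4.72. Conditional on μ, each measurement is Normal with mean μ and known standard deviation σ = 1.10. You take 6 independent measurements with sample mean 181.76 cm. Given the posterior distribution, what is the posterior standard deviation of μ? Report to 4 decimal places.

For Normal data with known variance σ², a Normal(μ₀, σ₀²) prior on μ is conjugate. Posterior precision = 1/σ₀² + n/σ²; posterior mean is the precision-weighted average of μ₀ and x̄.
σ₀² = 4.72² = 22.2784, σ² = 1.10² = 1.21; σ² + n·σ₀² = 1.21 + 6·22.2784 = 134.8804.
Posterior precision = 1/σ₀² + n/σ² = 1/22.2784 + 6/1.21 = (σ² + n·σ₀²)/(σ₀²σ²) = 134.8804/(22.2784·1.21); posterior variance σₙ² = σ₀²σ²/(σ² + n·σ₀²) = 22.2784·1.21/134.8804 = 0.199858.
Posterior SD = √σₙ² = √(22.2784·1.21/134.8804) = 0.4471.

0.4471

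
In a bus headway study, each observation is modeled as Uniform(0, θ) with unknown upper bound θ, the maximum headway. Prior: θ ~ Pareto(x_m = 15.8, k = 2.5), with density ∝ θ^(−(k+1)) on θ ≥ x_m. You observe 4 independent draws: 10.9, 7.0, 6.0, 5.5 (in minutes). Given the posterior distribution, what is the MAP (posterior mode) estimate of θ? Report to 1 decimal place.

A Pareto(scale x_m, shape k) prior on the upper bound θ of Uniform(0, θ) is conjugate: posterior is Pareto(max(x_m, max xᵢ), k + n).
Sample maximum = 10.9; prior scale x_m = 15.8 → posterior scale = max = 15.8.
Posterior shape = 2.5 + 4 = 6.5.
The Pareto density is decreasing on [x_m, ∞), so the mode is x_m = 15.8.

15.8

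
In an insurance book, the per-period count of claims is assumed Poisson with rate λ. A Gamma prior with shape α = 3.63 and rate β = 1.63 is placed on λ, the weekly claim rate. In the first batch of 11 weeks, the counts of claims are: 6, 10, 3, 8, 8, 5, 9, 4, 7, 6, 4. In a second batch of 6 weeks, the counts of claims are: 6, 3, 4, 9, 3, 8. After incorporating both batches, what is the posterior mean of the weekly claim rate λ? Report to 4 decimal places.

With a Gamma(shape α, rate β) prior, the Poisson likelihood is conjugate: the posterior is Gamma(α + ΣXᵢ, β + n).
Batch 1: sum of counts S = 70 over n = 11 weeks.
After batch 1: Gamma(α+S, β+n) = Gamma(3.63+70, 1.63+11) = Gamma(73.63, 12.63).
Batch 2: sum of counts S = 33 over n = 6 weeks.
After batch 2: Gamma(α+S, β+n) = Gamma(73.63+33, 12.63+6) = Gamma(106.63, 18.63).
Posterior mean = α/β = 106.63/18.63 = 5.7236.

5.7236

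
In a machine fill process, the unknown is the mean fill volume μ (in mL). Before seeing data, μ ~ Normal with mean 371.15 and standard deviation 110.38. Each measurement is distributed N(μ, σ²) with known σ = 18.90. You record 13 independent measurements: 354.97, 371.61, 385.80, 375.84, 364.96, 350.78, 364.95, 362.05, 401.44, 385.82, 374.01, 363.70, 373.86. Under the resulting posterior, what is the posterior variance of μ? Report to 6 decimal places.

27.415862

For Normal data with known variance σ², a Normal(μ₀, σ₀²) prior on μ is conjugate. Posterior precision = 1/σ₀² + n/σ²; posterior mean is the precision-weighted average of μ₀ and x̄.
σ₀² = 110.38² = 12183.7444, σ² = 18.90² = 357.21; σ² + n·σ₀² = 357.21 + 13·12183.7444 = 158745.8872.
Posterior precision = 1/σ₀² + n/σ² = 1/12183.7444 + 13/357.21 = (σ² + n·σ₀²)/(σ₀²σ²) = 158745.8872/(12183.7444·357.21); posterior variance σₙ² = σ₀²σ²/(σ² + n·σ₀²) = 12183.7444·357.21/158745.8872 = 27.415862.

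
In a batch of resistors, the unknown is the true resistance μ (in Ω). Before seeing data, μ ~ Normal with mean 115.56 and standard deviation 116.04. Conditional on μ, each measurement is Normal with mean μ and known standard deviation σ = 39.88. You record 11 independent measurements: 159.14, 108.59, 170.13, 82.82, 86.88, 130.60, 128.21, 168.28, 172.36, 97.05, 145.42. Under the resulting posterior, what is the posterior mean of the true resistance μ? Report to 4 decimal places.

131.5987

For Normal data with known variance σ², a Normal(μ₀, σ₀²) prior on μ is conjugate. Posterior precision = 1/σ₀² + n/σ²; posterior mean is the precision-weighted average of μ₀ and x̄.
Σxᵢ = 159.14 + 108.59 + 170.13 + 82.82 + 86.88 + 130.60 + 128.21 + 168.28 + 172.36 + 97.05 + 145.42 = 1449.48, so n·x̄ = 1449.48.
σ₀² = 116.04² = 13465.2816, σ² = 39.88² = 1590.4144; σ² + n·σ₀² = 1590.4144 + 11·13465.2816 = 149708.512.
Posterior mean = (μ₀/σ₀² + n·x̄/σ²)/(1/σ₀² + n/σ²) = (σ²·μ₀ + σ₀²·n·x̄)/(σ² + n·σ₀²) = (1590.4144·115.56 + 13465.2816·1449.48)/149708.512 = 19701444.661632/149708.512 = 131.5987.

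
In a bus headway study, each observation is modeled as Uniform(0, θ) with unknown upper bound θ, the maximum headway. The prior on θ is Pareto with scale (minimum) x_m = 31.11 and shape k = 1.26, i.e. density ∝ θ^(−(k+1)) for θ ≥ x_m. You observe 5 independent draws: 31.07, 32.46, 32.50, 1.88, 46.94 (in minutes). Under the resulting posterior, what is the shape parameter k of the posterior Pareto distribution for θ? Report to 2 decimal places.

6.26

A Pareto(scale x_m, shape k) prior on the upper bound θ of Uniform(0, θ) is conjugate: posterior is Pareto(max(x_m, max xᵢ), k + n).
Sample maximum = 46.94; prior scale x_m = 31.11 → posterior scale = max = 46.94.
Posterior shape = 1.26 + 5 = 6.26.
Posterior shape k = 6.26.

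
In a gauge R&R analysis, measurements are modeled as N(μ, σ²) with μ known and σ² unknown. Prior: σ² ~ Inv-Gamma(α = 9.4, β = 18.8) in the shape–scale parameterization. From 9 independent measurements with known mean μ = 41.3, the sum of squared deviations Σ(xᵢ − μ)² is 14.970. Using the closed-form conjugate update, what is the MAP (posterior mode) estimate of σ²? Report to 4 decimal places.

1.7641

With known mean μ and an Inverse-Gamma(α, β) prior on σ², the Normal likelihood is conjugate: posterior is Inv-Gamma(α + n/2, β + Σ(xᵢ−μ)²/2).
Posterior: Inv-Gamma(9.4 + 9/2, 18.8 + 14.970/2) = Inv-Gamma(13.90, 26.2850).
Mode = β/(α+1) = 26.2850/14.90 = 1.7641.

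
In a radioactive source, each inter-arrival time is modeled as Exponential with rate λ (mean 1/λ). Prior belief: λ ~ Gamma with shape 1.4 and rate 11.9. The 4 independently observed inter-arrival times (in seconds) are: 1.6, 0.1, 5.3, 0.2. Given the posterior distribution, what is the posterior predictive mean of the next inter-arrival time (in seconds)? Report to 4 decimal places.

With a Gamma(shape α, rate β) prior on the exponential rate λ, the posterior after n observations with total T = Σxᵢ is Gamma(α+n, β+T).
Sum of observations T = 7.2 seconds; n = 4.
Posterior: Gamma(1.4+4, 11.9+7.2) = Gamma(5.4, 19.1).
The predictive distribution for the next observation is Lomax; its mean is β/(α−1) = 19.1/4.4 = 4.3409.

4.3409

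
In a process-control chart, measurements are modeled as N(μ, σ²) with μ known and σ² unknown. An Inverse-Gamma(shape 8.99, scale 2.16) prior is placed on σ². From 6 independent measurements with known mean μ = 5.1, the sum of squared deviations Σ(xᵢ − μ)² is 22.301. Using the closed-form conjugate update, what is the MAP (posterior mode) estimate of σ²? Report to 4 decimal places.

1.0247

With known mean μ and an Inverse-Gamma(α, β) prior on σ², the Normal likelihood is conjugate: posterior is Inv-Gamma(α + n/2, β + Σ(xᵢ−μ)²/2).
Posterior: Inv-Gamma(8.99 + 6/2, 2.16 + 22.301/2) = Inv-Gamma(11.99, 13.3105).
Mode = β/(α+1) = 13.3105/12.99 = 1.0247.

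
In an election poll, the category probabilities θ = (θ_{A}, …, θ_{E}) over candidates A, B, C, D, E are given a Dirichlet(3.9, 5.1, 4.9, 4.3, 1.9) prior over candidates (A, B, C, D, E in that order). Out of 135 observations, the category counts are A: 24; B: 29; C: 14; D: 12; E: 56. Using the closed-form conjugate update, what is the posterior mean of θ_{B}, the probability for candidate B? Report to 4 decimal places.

The Dirichlet prior is conjugate to the Multinomial likelihood: each posterior αⱼ = prior αⱼ + observed count nⱼ.
Posterior concentration: (27.9, 34.1, 18.9, 16.3, 57.9), total = 155.1.
E[θ_{B}|data] = α_{B}/Σα = 34.1/155.1 = 0.2199.

0.2199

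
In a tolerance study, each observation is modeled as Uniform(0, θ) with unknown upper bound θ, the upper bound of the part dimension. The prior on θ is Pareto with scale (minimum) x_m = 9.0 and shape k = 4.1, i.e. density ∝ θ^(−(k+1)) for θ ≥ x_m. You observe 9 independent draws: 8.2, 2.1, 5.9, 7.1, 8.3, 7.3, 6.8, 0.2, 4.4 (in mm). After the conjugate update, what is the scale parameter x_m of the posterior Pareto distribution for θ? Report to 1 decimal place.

9.0

A Pareto(scale x_m, shape k) prior on the upper bound θ of Uniform(0, θ) is conjugate: posterior is Pareto(max(x_m, max xᵢ), k + n).
Sample maximum = 8.3; prior scale x_m = 9.0 → posterior scale = max = 9.0.
Posterior shape = 4.1 + 9 = 13.1.
Posterior scale x_m = 9.0.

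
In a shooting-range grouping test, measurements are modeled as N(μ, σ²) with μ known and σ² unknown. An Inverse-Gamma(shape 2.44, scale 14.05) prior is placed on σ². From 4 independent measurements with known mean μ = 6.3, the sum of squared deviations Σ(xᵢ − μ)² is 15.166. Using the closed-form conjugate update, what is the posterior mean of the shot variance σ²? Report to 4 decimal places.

With known mean μ and an Inverse-Gamma(α, β) prior on σ², the Normal likelihood is conjugate: posterior is Inv-Gamma(α + n/2, β + Σ(xᵢ−μ)²/2).
Posterior: Inv-Gamma(2.44 + 4/2, 14.05 + 15.166/2) = Inv-Gamma(4.44, 21.6330).
E[σ²|data] = β/(α−1) = 21.6330/3.44 = 6.2887.

6.2887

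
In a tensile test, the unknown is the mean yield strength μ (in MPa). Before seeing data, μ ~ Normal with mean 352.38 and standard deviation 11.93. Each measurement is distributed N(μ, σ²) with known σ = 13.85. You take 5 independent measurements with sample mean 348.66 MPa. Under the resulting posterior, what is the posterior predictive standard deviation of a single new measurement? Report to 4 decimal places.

14.9011

For Normal data with known variance σ², a Normal(μ₀, σ₀²) prior on μ is conjugate. Posterior precision = 1/σ₀² + n/σ²; posterior mean is the precision-weighted average of μ₀ and x̄.
σ₀² = 11.93² = 142.3249, σ² = 13.85² = 191.8225; σ² + n·σ₀² = 191.8225 + 5·142.3249 = 903.447.
Posterior precision = 1/σ₀² + n/σ² = 1/142.3249 + 5/191.8225 = (σ² + n·σ₀²)/(σ₀²σ²) = 903.447/(142.3249·191.8225); posterior variance σₙ² = σ₀²σ²/(σ² + n·σ₀²) = 142.3249·191.8225/903.447 = 30.218838.
Predictive variance for one new observation = σₙ² + σ² = 142.3249·191.8225/903.447 + 191.8225 = σ²·(σ₀² + 903.447)/903.447 = 191.8225·1045.7719/903.447 = 222.041338; SD = √(191.8225·1045.7719/903.447) = 14.9011.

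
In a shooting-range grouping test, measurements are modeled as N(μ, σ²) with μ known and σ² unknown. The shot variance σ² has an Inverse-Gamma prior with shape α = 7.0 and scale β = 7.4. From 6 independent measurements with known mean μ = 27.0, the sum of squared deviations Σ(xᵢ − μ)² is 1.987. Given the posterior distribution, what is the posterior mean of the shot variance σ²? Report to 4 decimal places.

With known mean μ and an Inverse-Gamma(α, β) prior on σ², the Normal likelihood is conjugate: posterior is Inv-Gamma(α + n/2, β + Σ(xᵢ−μ)²/2).
Posterior: Inv-Gamma(7.0 + 6/2, 7.4 + 1.987/2) = Inv-Gamma(10.00, 8.3935).
E[σ²|data] = β/(α−1) = 8.3935/9.00 = 0.9326.

0.9326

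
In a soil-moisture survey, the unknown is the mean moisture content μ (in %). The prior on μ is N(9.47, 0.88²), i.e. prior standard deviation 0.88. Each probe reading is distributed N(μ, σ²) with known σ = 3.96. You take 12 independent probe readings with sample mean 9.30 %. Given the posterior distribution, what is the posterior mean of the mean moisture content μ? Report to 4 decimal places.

9.4067

For Normal data with known variance σ², a Normal(μ₀, σ₀²) prior on μ is conjugate. Posterior precision = 1/σ₀² + n/σ²; posterior mean is the precision-weighted average of μ₀ and x̄.
n·x̄ = 12·9.30 = 111.6.
σ₀² = 0.88² = 0.7744, σ² = 3.96² = 15.6816; σ² + n·σ₀² = 15.6816 + 12·0.7744 = 24.9744.
Posterior mean = (μ₀/σ₀² + n·x̄/σ²)/(1/σ₀² + n/σ²) = (σ²·μ₀ + σ₀²·n·x̄)/(σ² + n·σ₀²) = (15.6816·9.47 + 0.7744·111.6)/24.9744 = 234.927792/24.9744 = 9.4067.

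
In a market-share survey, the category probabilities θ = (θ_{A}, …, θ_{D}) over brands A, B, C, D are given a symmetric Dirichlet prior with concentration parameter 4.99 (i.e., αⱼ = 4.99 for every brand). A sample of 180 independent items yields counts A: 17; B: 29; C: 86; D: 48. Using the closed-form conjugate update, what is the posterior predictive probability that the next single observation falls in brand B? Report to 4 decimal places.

The Dirichlet prior is conjugate to the Multinomial likelihood: each posterior αⱼ = prior αⱼ + observed count nⱼ.
Posterior concentration: (21.99, 33.99, 90.99, 52.99), total = 199.96.
P(next = B | data) = α_{B}/Σα = 0.1700.

0.1700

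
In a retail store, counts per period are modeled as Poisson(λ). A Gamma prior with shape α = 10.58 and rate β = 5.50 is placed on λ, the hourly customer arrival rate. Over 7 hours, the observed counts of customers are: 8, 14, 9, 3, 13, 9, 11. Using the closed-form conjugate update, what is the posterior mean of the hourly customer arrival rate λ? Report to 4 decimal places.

With a Gamma(shape α, rate β) prior, the Poisson likelihood is conjugate: the posterior is Gamma(α + ΣXᵢ, β + n).
Sum of counts S = 67 over n = 7 hours.
Posterior: Gamma(α+S, β+n) = Gamma(10.58+67, 5.50+7) = Gamma(77.58, 12.50).
Posterior mean = α/β = 77.58/12.50 = 6.2064.

6.2064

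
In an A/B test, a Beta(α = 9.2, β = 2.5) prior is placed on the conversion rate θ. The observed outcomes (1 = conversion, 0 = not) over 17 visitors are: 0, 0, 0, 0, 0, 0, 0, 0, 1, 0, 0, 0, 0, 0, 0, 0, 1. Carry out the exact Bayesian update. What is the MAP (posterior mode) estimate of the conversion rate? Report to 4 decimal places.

The Beta prior is conjugate to a Binomial/Bernoulli likelihood; the update adds successes to α and failures to β.
Posterior: Beta(α+k, β+n−k) = Beta(9.2+2, 2.5+15) = Beta(11.2, 17.5).
Mode of Beta(a,b) for a,b>1 is (a−1)/(a+b−2) = 10.2/26.7 = 0.3820.

0.3820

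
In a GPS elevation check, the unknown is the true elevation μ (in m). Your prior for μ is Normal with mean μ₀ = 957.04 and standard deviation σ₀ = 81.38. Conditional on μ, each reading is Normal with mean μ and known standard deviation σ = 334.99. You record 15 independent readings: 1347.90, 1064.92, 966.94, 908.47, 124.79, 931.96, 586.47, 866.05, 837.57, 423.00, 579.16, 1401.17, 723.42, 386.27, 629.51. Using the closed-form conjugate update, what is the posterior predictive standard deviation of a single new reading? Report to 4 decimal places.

For Normal data with known variance σ², a Normal(μ₀, σ₀²) prior on μ is conjugate. Posterior precision = 1/σ₀² + n/σ²; posterior mean is the precision-weighted average of μ₀ and x̄.
σ₀² = 81.38² = 6622.7044, σ² = 334.99² = 112218.3001; σ² + n·σ₀² = 112218.3001 + 15·6622.7044 = 211558.8661.
Posterior precision = 1/σ₀² + n/σ² = 1/6622.7044 + 15/112218.3001 = (σ² + n·σ₀²)/(σ₀²σ²) = 211558.8661/(6622.7044·112218.3001); posterior variance σₙ² = σ₀²σ²/(σ² + n·σ₀²) = 6622.7044·112218.3001/211558.8661 = 3512.916492.
Predictive variance for one new observation = σₙ² + σ² = 6622.7044·112218.3001/211558.8661 + 112218.3001 = σ²·(σ₀² + 211558.8661)/211558.8661 = 112218.3001·218181.5705/211558.8661 = 115731.216592; SD = √(112218.3001·218181.5705/211558.8661) = 340.1929.

340.1929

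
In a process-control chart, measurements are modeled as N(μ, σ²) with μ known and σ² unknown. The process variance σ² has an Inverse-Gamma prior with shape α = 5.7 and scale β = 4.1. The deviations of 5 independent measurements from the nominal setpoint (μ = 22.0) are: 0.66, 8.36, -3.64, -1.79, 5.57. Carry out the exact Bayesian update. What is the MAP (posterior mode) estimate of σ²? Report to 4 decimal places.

With known mean μ and an Inverse-Gamma(α, β) prior on σ², the Normal likelihood is conjugate: posterior is Inv-Gamma(α + n/2, β + Σ(xᵢ−μ)²/2).
Σ(xᵢ−μ)² = (0.66)² + (8.36)² + (-3.64)² + (-1.79)² + (5.57)² = 117.8038.
Posterior: Inv-Gamma(5.7 + 5/2, 4.1 + 117.8038/2) = Inv-Gamma(8.20, 63.00190).
Mode = β/(α+1) = 63.00190/9.20 = 6.8480.

6.8480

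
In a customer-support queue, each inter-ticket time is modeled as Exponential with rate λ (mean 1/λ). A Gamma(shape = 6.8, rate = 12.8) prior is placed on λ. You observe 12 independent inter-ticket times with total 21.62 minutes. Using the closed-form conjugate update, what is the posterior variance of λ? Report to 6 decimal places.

0.015869

With a Gamma(shape α, rate β) prior on the exponential rate λ, the posterior after n observations with total T = Σxᵢ is Gamma(α+n, β+T).
Posterior: Gamma(6.8+12, 12.8+21.62) = Gamma(18.8, 34.42).
Var = α/β² = 0.015869.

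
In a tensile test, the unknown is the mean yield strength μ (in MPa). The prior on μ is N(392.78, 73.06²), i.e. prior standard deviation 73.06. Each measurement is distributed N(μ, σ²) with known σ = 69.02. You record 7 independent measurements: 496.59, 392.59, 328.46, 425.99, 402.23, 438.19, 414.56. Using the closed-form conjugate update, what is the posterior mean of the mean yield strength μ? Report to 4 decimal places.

For Normal data with known variance σ², a Normal(μ₀, σ₀²) prior on μ is conjugate. Posterior precision = 1/σ₀² + n/σ²; posterior mean is the precision-weighted average of μ₀ and x̄.
Σxᵢ = 496.59 + 392.59 + 328.46 + 425.99 + 402.23 + 438.19 + 414.56 = 2898.61, so n·x̄ = 2898.61.
σ₀² = 73.06² = 5337.7636, σ² = 69.02² = 4763.7604; σ² + n·σ₀² = 4763.7604 + 7·5337.7636 = 42128.1056.
Posterior mean = (μ₀/σ₀² + n·x̄/σ²)/(1/σ₀² + n/σ²) = (σ²·μ₀ + σ₀²·n·x̄)/(σ² + n·σ₀²) = (4763.7604·392.78 + 5337.7636·2898.61)/42128.1056 = 17343204.758508/42128.1056 = 411.6778.

411.6778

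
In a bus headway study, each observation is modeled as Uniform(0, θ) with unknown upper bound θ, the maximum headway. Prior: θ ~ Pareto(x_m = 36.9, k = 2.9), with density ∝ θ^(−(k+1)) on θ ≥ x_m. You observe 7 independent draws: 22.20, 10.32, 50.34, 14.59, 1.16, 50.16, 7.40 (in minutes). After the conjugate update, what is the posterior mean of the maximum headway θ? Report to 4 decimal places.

55.9962

A Pareto(scale x_m, shape k) prior on the upper bound θ of Uniform(0, θ) is conjugate: posterior is Pareto(max(x_m, max xᵢ), k + n).
Sample maximum = 50.34; prior scale x_m = 36.9 → posterior scale = max = 50.34.
Posterior shape = 2.9 + 7 = 9.9.
E[θ|data] = k·x_m/(k−1) = 9.9·50.34/8.9 = 55.9962.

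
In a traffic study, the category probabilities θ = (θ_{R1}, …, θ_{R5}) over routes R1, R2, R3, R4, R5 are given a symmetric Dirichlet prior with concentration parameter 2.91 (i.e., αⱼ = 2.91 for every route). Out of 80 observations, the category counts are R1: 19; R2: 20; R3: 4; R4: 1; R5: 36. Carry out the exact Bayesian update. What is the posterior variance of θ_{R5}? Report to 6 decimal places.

0.002535

The Dirichlet prior is conjugate to the Multinomial likelihood: each posterior αⱼ = prior αⱼ + observed count nⱼ.
Posterior concentration: (21.91, 22.91, 6.91, 3.91, 38.91), total = 94.55.
Var[θ_j] = α_j(Σα−α_j)/((Σα)²(Σα+1)) = 38.91·55.64/(94.55²·95.55) = 0.002535.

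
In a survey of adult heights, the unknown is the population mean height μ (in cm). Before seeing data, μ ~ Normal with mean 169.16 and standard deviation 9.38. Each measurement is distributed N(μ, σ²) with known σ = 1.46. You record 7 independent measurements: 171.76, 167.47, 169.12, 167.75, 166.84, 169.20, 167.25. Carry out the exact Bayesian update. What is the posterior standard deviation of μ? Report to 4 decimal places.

For Normal data with known variance σ², a Normal(μ₀, σ₀²) prior on μ is conjugate. Posterior precision = 1/σ₀² + n/σ²; posterior mean is the precision-weighted average of μ₀ and x̄.
σ₀² = 9.38² = 87.9844, σ² = 1.46² = 2.1316; σ² + n·σ₀² = 2.1316 + 7·87.9844 = 618.0224.
Posterior precision = 1/σ₀² + n/σ² = 1/87.9844 + 7/2.1316 = (σ² + n·σ₀²)/(σ₀²σ²) = 618.0224/(87.9844·2.1316); posterior variance σₙ² = σ₀²σ²/(σ² + n·σ₀²) = 87.9844·2.1316/618.0224 = 0.303464.
Posterior SD = √σₙ² = √(87.9844·2.1316/618.0224) = 0.5509.

0.5509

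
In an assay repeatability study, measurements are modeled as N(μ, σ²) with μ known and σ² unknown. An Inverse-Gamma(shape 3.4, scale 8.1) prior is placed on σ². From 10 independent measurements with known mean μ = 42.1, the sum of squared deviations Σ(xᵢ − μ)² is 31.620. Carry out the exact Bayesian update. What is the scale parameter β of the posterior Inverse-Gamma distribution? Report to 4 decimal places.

With known mean μ and an Inverse-Gamma(α, β) prior on σ², the Normal likelihood is conjugate: posterior is Inv-Gamma(α + n/2, β + Σ(xᵢ−μ)²/2).
Posterior: Inv-Gamma(3.4 + 10/2, 8.1 + 31.620/2) = Inv-Gamma(8.40, 23.9100).
Posterior β = 23.9100.

23.9100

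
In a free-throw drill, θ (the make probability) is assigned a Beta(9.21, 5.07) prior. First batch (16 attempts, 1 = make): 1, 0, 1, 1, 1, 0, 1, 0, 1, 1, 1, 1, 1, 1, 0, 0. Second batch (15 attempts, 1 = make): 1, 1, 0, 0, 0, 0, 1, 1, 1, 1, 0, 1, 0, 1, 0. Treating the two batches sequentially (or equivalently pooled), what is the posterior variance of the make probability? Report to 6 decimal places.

0.005075

The Beta prior is conjugate to a Binomial/Bernoulli likelihood; the update adds successes to α and failures to β.
After batch 1: Beta(9.21+11, 5.07+5) = Beta(20.21, 10.07).
After batch 2: Beta(20.21+8, 10.07+7) = Beta(28.21, 17.07).
Var = αβ/((α+β)²(α+β+1)) = 28.21·17.07/(45.28²·46.28) = 0.005075.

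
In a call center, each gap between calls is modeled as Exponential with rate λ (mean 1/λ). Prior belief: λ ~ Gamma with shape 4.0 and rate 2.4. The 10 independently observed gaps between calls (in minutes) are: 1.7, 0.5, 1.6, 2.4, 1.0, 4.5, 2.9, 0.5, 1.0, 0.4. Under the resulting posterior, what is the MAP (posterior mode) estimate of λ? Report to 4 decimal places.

0.6878

With a Gamma(shape α, rate β) prior on the exponential rate λ, the posterior after n observations with total T = Σxᵢ is Gamma(α+n, β+T).
Sum of observations T = 16.5 minutes; n = 10.
Posterior: Gamma(4.0+10, 2.4+16.5) = Gamma(14.0, 18.9).
Mode = (α−1)/β = 0.6878.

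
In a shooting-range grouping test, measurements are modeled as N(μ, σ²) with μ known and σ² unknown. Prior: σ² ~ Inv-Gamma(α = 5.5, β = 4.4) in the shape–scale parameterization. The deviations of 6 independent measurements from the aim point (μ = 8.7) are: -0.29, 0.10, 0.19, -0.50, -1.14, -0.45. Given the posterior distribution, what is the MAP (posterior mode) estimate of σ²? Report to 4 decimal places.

With known mean μ and an Inverse-Gamma(α, β) prior on σ², the Normal likelihood is conjugate: posterior is Inv-Gamma(α + n/2, β + Σ(xᵢ−μ)²/2).
Σ(xᵢ−μ)² = (-0.29)² + (0.10)² + (0.19)² + (-0.50)² + (-1.14)² + (-0.45)² = 1.8823.
Posterior: Inv-Gamma(5.5 + 6/2, 4.4 + 1.8823/2) = Inv-Gamma(8.50, 5.34115).
Mode = β/(α+1) = 5.34115/9.50 = 0.5622.

0.5622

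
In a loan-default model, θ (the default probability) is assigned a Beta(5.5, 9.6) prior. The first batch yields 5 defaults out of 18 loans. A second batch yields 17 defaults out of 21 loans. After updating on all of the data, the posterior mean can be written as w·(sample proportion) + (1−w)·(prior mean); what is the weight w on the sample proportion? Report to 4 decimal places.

The Beta prior is conjugate to a Binomial/Bernoulli likelihood; the update adds successes to α and failures to β.
Total number of loans: n = 18 + 21 = 39.
Posterior mean = (α₀+k)/(α₀+β₀+n) = [n/(α₀+β₀+n)]·(k/n) + [(α₀+β₀)/(α₀+β₀+n)]·α₀/(α₀+β₀), so only n and the prior enter the weight.
The weight on the data is w = n/(α₀+β₀+n) = 39/(5.5+9.6+39) = 39/54.1 = 0.7209.

0.7209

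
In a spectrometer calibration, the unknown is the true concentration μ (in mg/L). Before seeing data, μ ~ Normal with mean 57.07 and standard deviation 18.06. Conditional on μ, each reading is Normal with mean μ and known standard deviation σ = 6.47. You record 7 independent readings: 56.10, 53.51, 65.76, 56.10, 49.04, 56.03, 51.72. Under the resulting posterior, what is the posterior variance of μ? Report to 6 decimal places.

5.872459

For Normal data with known variance σ², a Normal(μ₀, σ₀²) prior on μ is conjugate. Posterior precision = 1/σ₀² + n/σ²; posterior mean is the precision-weighted average of μ₀ and x̄.
σ₀² = 18.06² = 326.1636, σ² = 6.47² = 41.8609; σ² + n·σ₀² = 41.8609 + 7·326.1636 = 2325.0061.
Posterior precision = 1/σ₀² + n/σ² = 1/326.1636 + 7/41.8609 = (σ² + n·σ₀²)/(σ₀²σ²) = 2325.0061/(326.1636·41.8609); posterior variance σₙ² = σ₀²σ²/(σ² + n·σ₀²) = 326.1636·41.8609/2325.0061 = 5.872459.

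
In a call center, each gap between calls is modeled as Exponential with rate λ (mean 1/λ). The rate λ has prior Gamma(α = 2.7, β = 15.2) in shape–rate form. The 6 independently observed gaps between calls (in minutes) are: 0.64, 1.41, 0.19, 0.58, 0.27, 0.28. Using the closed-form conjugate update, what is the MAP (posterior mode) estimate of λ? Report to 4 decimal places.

0.4146

With a Gamma(shape α, rate β) prior on the exponential rate λ, the posterior after n observations with total T = Σxᵢ is Gamma(α+n, β+T).
Sum of observations T = 3.37 minutes; n = 6.
Posterior: Gamma(2.7+6, 15.2+3.37) = Gamma(8.7, 18.57).
Mode = (α−1)/β = 0.4146.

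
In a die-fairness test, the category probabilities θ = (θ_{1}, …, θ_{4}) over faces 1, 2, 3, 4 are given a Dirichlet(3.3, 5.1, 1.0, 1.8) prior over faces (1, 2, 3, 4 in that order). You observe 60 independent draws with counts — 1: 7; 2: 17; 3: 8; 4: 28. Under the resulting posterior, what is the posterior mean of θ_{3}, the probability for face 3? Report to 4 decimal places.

0.1264

The Dirichlet prior is conjugate to the Multinomial likelihood: each posterior αⱼ = prior αⱼ + observed count nⱼ.
Posterior concentration: (10.3, 22.1, 9.0, 29.8), total = 71.2.
E[θ_{3}|data] = α_{3}/Σα = 9.0/71.2 = 0.1264.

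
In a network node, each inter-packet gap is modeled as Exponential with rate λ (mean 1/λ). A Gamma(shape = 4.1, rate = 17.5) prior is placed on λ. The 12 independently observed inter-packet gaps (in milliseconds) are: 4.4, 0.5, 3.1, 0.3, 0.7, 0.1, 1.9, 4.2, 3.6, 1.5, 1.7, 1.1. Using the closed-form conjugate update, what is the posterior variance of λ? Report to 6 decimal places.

With a Gamma(shape α, rate β) prior on the exponential rate λ, the posterior after n observations with total T = Σxᵢ is Gamma(α+n, β+T).
Sum of observations T = 23.1 milliseconds; n = 12.
Posterior: Gamma(4.1+12, 17.5+23.1) = Gamma(16.1, 40.6).
Var = α/β² = 0.009767.

0.009767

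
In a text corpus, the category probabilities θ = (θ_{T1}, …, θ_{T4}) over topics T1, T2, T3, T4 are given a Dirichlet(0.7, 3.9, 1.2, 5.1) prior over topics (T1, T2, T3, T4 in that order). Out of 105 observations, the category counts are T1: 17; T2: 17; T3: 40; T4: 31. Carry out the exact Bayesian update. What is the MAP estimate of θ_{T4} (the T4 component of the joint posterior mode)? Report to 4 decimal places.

The Dirichlet prior is conjugate to the Multinomial likelihood: each posterior αⱼ = prior αⱼ + observed count nⱼ.
Posterior concentration: (17.7, 20.9, 41.2, 36.1), total = 115.9.
Joint mode component: (α_{T4}−1)/(Σα−K) = 35.1/111.9 = 0.3137.

0.3137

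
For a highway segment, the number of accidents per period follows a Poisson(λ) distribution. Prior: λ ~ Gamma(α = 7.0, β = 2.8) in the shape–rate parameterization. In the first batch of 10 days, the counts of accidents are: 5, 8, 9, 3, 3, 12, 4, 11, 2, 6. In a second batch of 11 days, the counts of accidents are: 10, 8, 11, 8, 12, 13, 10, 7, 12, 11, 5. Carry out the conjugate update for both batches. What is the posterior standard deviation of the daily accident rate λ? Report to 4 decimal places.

0.5590

With a Gamma(shape α, rate β) prior, the Poisson likelihood is conjugate: the posterior is Gamma(α + ΣXᵢ, β + n).
Batch 1: sum of counts S = 63 over n = 10 days.
After batch 1: Gamma(α+S, β+n) = Gamma(7.0+63, 2.8+10) = Gamma(70.0, 12.8).
Batch 2: sum of counts S = 107 over n = 11 days.
After batch 2: Gamma(α+S, β+n) = Gamma(70.0+107, 12.8+11) = Gamma(177.0, 23.8).
SD = √α/β = √177.0/23.8 = 0.5590.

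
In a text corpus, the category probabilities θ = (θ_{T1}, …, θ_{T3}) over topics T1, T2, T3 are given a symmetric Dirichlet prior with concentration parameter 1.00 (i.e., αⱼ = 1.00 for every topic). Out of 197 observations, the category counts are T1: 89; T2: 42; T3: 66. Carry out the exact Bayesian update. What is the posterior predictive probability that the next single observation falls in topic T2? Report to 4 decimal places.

The Dirichlet prior is conjugate to the Multinomial likelihood: each posterior αⱼ = prior αⱼ + observed count nⱼ.
Posterior concentration: (90.00, 43.00, 67.00), total = 200.00.
P(next = T2 | data) = α_{T2}/Σα = 0.2150.

0.2150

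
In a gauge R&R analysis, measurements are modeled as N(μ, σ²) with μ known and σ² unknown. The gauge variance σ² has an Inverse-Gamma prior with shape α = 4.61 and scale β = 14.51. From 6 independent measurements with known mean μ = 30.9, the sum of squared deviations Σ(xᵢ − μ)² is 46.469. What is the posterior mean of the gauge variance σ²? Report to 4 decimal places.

5.7102

With known mean μ and an Inverse-Gamma(α, β) prior on σ², the Normal likelihood is conjugate: posterior is Inv-Gamma(α + n/2, β + Σ(xᵢ−μ)²/2).
Posterior: Inv-Gamma(4.61 + 6/2, 14.51 + 46.469/2) = Inv-Gamma(7.61, 37.7445).
E[σ²|data] = β/(α−1) = 37.7445/6.61 = 5.7102.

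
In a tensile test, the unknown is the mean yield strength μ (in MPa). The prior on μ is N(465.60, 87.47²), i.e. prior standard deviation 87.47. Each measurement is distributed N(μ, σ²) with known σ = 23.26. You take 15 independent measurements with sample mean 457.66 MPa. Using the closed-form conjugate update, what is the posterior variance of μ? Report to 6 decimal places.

35.899270

For Normal data with known variance σ², a Normal(μ₀, σ₀²) prior on μ is conjugate. Posterior precision = 1/σ₀² + n/σ²; posterior mean is the precision-weighted average of μ₀ and x̄.
σ₀² = 87.47² = 7651.0009, σ² = 23.26² = 541.0276; σ² + n·σ₀² = 541.0276 + 15·7651.0009 = 115306.0411.
Posterior precision = 1/σ₀² + n/σ² = 1/7651.0009 + 15/541.0276 = (σ² + n·σ₀²)/(σ₀²σ²) = 115306.0411/(7651.0009·541.0276); posterior variance σₙ² = σ₀²σ²/(σ² + n·σ₀²) = 7651.0009·541.0276/115306.0411 = 35.899270.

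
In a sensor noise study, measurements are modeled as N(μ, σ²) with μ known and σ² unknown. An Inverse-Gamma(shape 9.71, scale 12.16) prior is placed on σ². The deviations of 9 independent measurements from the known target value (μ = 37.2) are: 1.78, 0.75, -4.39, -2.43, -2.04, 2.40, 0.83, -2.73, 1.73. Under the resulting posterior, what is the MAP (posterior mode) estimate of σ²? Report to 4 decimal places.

2.4420

With known mean μ and an Inverse-Gamma(α, β) prior on σ², the Normal likelihood is conjugate: posterior is Inv-Gamma(α + n/2, β + Σ(xᵢ−μ)²/2).
Σ(xᵢ−μ)² = (1.78)² + (0.75)² + (-4.39)² + (-2.43)² + (-2.04)² + (2.40)² + (0.83)² + (-2.73)² + (1.73)² = 49.9642.
Posterior: Inv-Gamma(9.71 + 9/2, 12.16 + 49.9642/2) = Inv-Gamma(14.21, 37.14210).
Mode = β/(α+1) = 37.14210/15.21 = 2.4420.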